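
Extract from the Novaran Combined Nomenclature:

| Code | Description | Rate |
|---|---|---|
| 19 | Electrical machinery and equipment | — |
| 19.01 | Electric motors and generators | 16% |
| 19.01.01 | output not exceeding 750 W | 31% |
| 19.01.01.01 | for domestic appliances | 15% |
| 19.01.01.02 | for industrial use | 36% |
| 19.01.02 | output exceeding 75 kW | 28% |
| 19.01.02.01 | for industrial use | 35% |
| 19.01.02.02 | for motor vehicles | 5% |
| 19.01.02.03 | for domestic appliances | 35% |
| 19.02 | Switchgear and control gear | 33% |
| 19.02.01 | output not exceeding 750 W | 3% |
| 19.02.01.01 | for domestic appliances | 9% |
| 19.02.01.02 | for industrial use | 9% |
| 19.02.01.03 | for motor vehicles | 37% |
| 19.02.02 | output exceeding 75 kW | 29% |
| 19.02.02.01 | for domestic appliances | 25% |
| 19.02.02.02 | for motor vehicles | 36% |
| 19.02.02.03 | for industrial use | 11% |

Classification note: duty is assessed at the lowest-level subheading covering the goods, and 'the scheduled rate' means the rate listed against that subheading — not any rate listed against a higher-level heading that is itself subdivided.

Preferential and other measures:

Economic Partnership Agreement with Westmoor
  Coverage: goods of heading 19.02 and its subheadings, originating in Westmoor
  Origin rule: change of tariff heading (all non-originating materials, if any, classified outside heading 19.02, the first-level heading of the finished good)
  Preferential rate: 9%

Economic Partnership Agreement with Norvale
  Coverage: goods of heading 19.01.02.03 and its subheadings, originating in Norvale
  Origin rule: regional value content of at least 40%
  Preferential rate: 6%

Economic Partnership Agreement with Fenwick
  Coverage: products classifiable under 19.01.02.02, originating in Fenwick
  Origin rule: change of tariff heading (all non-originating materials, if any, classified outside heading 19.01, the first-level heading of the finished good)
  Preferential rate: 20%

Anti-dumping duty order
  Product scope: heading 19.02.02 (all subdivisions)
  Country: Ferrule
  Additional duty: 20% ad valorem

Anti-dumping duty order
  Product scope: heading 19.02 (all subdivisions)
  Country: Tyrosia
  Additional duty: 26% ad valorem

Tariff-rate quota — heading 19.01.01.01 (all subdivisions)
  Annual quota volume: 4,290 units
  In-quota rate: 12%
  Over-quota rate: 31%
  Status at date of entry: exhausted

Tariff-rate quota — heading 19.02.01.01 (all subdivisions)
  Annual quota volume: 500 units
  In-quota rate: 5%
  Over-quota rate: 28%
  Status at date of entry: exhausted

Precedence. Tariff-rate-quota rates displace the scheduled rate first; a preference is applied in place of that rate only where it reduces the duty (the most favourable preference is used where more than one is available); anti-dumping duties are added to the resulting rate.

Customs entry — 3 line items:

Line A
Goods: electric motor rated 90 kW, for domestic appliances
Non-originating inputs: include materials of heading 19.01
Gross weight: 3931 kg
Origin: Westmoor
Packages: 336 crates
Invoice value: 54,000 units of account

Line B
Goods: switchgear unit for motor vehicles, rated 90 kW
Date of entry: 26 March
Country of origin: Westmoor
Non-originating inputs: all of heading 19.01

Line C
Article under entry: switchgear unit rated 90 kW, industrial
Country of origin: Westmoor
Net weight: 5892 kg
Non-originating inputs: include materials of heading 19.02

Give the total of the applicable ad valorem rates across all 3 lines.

Line A: electric motor → 19.01; rated 90 kW → 19.01.02; for domestic appliances → 19.01.02.03. Scheduled 35%. Westmoor agreement on 19.02: 19.01.02.03 not covered. → 35%.
Line B: switchgear unit → 19.02; rated 90 kW → 19.02.02; for motor vehicles → 19.02.02.02. Scheduled 36%. Westmoor agreement on 19.02: CTH met → 9% available; preferential 9%. → 9%.
Line C: switchgear unit → 19.02; rated 90 kW → 19.02.02; industrial → 19.02.02.03. Scheduled 11%. Westmoor agreement on 19.02: CTH not met. → 11%.
Sum: 35% + 9% + 11% = 55%.

55%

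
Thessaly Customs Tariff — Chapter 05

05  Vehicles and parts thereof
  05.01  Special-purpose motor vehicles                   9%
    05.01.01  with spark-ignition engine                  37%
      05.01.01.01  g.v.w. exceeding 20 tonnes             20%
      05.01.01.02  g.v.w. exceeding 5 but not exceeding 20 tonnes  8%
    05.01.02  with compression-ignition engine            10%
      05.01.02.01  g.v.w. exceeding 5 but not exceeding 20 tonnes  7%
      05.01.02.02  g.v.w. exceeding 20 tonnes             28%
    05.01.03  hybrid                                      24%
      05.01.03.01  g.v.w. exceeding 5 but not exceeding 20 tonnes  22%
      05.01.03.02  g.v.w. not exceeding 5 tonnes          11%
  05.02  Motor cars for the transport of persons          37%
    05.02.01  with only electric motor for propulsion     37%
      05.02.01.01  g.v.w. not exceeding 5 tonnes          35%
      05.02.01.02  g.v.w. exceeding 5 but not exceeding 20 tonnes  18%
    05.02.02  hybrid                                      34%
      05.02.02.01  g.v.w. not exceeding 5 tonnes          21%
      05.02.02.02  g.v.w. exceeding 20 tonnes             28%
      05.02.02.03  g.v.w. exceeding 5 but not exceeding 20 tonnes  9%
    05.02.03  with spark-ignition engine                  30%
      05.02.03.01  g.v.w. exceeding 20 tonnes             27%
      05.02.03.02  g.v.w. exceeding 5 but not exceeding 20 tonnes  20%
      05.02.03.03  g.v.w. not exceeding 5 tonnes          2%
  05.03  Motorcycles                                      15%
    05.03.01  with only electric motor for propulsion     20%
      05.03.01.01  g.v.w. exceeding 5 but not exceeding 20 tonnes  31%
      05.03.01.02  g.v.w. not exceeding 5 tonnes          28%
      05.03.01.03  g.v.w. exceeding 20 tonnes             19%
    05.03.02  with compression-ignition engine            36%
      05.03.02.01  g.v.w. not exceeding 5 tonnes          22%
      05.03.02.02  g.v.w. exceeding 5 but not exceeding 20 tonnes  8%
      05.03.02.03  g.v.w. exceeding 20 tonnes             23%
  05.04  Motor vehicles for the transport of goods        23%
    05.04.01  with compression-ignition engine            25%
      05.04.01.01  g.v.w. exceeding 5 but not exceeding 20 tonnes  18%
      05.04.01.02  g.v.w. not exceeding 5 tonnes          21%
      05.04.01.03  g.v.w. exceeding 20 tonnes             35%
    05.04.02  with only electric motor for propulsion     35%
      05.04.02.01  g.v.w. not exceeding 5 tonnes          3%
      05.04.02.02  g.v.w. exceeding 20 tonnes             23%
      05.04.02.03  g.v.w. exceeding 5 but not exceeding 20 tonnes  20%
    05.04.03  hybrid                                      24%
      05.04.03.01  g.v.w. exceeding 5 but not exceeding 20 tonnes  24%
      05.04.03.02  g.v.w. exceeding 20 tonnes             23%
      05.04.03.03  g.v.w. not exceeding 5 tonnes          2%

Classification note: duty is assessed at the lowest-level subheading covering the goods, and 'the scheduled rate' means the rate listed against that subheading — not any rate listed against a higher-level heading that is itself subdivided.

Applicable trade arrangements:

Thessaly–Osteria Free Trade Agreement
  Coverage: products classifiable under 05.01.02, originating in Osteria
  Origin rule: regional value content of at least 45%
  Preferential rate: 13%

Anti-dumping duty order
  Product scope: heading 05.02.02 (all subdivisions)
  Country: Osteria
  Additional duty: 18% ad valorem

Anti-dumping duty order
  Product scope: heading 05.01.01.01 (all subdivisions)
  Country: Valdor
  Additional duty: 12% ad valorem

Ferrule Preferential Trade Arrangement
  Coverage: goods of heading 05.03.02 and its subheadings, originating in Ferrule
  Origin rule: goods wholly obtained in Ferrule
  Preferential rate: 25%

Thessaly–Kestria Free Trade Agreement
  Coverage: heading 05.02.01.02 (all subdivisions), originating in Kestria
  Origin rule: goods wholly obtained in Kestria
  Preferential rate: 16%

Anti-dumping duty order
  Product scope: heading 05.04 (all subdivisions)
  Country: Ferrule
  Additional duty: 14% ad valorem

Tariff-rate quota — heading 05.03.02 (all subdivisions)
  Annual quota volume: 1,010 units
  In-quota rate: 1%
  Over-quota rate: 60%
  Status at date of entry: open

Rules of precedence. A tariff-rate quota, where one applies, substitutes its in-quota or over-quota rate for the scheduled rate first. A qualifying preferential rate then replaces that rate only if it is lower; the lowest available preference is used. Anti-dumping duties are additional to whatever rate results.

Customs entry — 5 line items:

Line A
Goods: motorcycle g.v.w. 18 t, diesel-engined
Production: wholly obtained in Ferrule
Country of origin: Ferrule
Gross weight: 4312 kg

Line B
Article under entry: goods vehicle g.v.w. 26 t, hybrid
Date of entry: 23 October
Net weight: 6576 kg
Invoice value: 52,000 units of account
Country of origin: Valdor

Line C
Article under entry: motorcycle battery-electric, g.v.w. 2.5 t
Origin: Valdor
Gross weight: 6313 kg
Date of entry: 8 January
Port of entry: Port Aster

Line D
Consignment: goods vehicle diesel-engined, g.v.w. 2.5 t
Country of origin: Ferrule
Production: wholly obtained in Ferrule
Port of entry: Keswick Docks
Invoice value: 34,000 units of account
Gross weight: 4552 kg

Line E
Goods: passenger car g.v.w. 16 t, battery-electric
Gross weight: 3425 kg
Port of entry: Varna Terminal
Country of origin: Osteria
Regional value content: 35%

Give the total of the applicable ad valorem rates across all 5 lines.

Line A: motorcycle → 05.03; diesel-engined → 05.03.02; g.v.w. 18 t → 05.03.02.02. Scheduled 8%. quota on 05.03.02 open → in-quota 1%; Ferrule agreement on 05.03.02: wholly obtained → 25% available; preference 25% not lower than 1% → no reduction. → 1%.
Line B: goods vehicle → 05.04; hybrid → 05.04.03; g.v.w. 26 t → 05.04.03.02. Scheduled 23%. No special measure applies. → 23%.
Line C: motorcycle → 05.03; battery-electric → 05.03.01; g.v.w. 2.5 t → 05.03.01.02. Scheduled 28%. No special measure applies. → 28%.
Line D: goods vehicle → 05.04; diesel-engined → 05.04.01; g.v.w. 2.5 t → 05.04.01.02. Scheduled 21%. Ferrule agreement on 05.03.02: 05.04.01.02 not covered; anti-dumping (Ferrule, 05.04): +14%; total 21% + 14% = 35%. → 35%.
Line E: passenger car → 05.02; battery-electric → 05.02.01; g.v.w. 16 t → 05.02.01.02. Scheduled 18%. Osteria agreement on 05.01.02: 05.02.01.02 not covered. → 18%.
Sum: 1% + 23% + 28% + 35% + 18% = 105%.

105%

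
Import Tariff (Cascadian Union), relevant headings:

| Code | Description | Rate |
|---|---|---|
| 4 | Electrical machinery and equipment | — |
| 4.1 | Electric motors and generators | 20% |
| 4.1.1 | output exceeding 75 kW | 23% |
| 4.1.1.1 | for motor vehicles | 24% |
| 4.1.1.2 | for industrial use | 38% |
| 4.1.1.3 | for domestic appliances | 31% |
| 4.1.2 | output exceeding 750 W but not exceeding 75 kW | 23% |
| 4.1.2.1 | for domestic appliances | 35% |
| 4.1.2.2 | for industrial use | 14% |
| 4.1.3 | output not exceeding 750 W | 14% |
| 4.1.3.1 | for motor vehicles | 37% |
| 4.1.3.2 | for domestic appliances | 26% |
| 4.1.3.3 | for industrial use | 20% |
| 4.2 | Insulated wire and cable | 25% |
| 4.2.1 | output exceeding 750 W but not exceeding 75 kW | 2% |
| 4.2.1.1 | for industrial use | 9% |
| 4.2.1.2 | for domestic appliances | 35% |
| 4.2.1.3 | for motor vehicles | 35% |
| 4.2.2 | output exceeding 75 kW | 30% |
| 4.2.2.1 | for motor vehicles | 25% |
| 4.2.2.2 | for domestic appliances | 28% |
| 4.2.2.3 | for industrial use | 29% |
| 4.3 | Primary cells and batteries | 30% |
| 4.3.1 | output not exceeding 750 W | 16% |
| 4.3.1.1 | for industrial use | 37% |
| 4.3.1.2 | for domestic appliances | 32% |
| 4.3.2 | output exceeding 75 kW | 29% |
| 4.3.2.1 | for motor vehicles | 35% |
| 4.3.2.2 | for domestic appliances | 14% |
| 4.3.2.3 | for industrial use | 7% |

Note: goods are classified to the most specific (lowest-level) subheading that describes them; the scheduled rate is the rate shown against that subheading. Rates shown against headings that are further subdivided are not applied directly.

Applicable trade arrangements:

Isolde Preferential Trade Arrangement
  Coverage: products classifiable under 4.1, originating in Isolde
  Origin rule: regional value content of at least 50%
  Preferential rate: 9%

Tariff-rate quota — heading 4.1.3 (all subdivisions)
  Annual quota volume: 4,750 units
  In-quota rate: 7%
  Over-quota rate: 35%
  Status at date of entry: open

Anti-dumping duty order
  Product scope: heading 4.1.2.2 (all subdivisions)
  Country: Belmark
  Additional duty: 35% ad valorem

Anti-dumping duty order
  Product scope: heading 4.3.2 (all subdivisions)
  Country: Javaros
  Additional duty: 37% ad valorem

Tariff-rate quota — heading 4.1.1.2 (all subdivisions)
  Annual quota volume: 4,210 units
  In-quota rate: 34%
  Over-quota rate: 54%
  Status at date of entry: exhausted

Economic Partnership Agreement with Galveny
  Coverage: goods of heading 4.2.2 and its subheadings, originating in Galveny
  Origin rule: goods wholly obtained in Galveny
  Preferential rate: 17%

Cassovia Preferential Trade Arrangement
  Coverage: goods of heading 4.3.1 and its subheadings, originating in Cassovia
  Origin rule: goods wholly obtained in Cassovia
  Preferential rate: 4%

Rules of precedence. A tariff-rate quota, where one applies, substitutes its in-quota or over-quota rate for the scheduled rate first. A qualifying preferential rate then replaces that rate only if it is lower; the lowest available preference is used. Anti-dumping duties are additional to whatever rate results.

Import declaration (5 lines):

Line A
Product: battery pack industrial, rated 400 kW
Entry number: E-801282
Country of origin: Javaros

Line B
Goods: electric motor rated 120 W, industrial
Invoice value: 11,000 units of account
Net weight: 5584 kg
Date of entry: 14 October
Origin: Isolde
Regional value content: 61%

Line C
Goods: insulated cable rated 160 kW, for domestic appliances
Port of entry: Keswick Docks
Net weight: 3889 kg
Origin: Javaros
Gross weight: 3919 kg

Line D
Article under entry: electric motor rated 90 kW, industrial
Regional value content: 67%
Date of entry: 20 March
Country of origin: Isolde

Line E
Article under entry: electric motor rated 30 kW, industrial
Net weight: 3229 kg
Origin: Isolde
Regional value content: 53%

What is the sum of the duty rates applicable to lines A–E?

97%

Line A: battery pack → 4.3; rated 400 kW → 4.3.2; industrial → 4.3.2.3. Scheduled 7%. anti-dumping (Javaros, 4.3.2): +37%; total 7% + 37% = 44%. → 44%.
Line B: electric motor → 4.1; rated 120 W → 4.1.3; industrial → 4.1.3.3. Scheduled 20%. quota on 4.1.3 open → in-quota 7%; Isolde agreement on 4.1: RVC ≥ 50% → 9% available; preference 9% not lower than 7% → no reduction. → 7%.
Line C: insulated cable → 4.2; rated 160 kW → 4.2.2; for domestic appliances → 4.2.2.2. Scheduled 28%. No special measure applies. → 28%.
Line D: electric motor → 4.1; rated 90 kW → 4.1.1; industrial → 4.1.1.2. Scheduled 38%. quota on 4.1.1.2 exhausted → over-quota 54%; Isolde agreement on 4.1: RVC ≥ 50% → 9% available; preferential 9%. → 9%.
Line E: electric motor → 4.1; rated 30 kW → 4.1.2; industrial → 4.1.2.2. Scheduled 14%. Isolde agreement on 4.1: RVC ≥ 50% → 9% available; preferential 9%. → 9%.
Sum: 44% + 7% + 28% + 9% + 9% = 97%.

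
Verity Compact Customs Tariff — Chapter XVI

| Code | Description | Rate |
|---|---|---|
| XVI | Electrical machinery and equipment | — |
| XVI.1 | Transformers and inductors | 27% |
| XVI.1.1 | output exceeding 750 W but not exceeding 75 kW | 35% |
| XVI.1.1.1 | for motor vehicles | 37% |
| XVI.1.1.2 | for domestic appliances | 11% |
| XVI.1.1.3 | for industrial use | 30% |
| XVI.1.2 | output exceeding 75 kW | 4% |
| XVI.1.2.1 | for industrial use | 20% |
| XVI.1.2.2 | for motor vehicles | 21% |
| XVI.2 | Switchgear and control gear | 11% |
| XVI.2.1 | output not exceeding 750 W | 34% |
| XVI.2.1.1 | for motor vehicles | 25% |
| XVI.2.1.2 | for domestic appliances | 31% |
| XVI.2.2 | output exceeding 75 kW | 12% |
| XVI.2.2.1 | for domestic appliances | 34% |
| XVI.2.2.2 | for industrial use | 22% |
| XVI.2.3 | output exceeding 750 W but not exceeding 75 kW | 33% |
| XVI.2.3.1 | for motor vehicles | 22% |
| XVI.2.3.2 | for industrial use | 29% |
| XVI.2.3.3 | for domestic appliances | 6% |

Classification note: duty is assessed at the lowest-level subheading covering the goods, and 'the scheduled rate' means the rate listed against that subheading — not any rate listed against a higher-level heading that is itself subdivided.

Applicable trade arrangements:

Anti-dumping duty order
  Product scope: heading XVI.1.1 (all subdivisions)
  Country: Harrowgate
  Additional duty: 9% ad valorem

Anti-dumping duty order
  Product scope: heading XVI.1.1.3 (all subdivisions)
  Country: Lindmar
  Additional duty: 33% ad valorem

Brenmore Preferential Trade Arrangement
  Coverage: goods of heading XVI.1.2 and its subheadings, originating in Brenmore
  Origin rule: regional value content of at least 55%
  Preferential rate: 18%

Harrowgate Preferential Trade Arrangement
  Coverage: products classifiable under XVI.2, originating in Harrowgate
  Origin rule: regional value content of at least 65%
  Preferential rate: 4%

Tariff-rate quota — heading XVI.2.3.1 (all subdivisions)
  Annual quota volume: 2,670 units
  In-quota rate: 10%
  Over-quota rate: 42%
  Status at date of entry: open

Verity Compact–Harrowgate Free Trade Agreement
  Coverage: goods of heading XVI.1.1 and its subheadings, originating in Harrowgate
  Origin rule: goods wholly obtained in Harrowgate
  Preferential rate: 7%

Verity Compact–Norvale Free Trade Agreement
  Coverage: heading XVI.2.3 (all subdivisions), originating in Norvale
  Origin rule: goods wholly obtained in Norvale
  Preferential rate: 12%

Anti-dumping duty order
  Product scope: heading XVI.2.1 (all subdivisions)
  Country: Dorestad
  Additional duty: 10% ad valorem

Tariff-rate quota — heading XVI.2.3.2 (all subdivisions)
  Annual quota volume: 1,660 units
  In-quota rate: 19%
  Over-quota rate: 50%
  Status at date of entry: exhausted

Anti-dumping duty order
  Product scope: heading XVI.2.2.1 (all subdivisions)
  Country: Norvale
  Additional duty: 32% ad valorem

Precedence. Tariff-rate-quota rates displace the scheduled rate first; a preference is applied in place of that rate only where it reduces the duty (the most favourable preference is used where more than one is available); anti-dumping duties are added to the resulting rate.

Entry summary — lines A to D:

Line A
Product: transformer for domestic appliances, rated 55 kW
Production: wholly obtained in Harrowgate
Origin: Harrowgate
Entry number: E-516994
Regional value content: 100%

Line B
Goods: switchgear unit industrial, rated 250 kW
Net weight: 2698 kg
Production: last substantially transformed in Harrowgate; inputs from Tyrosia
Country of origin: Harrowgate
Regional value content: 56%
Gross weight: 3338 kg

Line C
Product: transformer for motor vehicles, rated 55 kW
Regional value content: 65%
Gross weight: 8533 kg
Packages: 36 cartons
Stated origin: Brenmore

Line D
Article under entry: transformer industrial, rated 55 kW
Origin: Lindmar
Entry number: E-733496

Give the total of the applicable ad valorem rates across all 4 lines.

138%

Line A: transformer → XVI.1; rated 55 kW → XVI.1.1; for domestic appliances → XVI.1.1.2. Scheduled 11%. Harrowgate agreement on XVI.2: XVI.1.1.2 not covered; Harrowgate agreement on XVI.1.1: wholly obtained → 7% available; preferential 7%; anti-dumping (Harrowgate, XVI.1.1): +9%; total 7% + 9% = 16%. → 16%.
Line B: switchgear unit → XVI.2; rated 250 kW → XVI.2.2; industrial → XVI.2.2.2. Scheduled 22%. Harrowgate agreement on XVI.2: RVC < 65%; Harrowgate agreement on XVI.1.1: XVI.2.2.2 not covered. → 22%.
Line C: transformer → XVI.1; rated 55 kW → XVI.1.1; for motor vehicles → XVI.1.1.1. Scheduled 37%. Brenmore agreement on XVI.1.2: XVI.1.1.1 not covered. → 37%.
Line D: transformer → XVI.1; rated 55 kW → XVI.1.1; industrial → XVI.1.1.3. Scheduled 30%. anti-dumping (Lindmar, XVI.1.1.3): +33%; total 30% + 33% = 63%. → 63%.
Sum: 16% + 22% + 37% + 63% = 138%.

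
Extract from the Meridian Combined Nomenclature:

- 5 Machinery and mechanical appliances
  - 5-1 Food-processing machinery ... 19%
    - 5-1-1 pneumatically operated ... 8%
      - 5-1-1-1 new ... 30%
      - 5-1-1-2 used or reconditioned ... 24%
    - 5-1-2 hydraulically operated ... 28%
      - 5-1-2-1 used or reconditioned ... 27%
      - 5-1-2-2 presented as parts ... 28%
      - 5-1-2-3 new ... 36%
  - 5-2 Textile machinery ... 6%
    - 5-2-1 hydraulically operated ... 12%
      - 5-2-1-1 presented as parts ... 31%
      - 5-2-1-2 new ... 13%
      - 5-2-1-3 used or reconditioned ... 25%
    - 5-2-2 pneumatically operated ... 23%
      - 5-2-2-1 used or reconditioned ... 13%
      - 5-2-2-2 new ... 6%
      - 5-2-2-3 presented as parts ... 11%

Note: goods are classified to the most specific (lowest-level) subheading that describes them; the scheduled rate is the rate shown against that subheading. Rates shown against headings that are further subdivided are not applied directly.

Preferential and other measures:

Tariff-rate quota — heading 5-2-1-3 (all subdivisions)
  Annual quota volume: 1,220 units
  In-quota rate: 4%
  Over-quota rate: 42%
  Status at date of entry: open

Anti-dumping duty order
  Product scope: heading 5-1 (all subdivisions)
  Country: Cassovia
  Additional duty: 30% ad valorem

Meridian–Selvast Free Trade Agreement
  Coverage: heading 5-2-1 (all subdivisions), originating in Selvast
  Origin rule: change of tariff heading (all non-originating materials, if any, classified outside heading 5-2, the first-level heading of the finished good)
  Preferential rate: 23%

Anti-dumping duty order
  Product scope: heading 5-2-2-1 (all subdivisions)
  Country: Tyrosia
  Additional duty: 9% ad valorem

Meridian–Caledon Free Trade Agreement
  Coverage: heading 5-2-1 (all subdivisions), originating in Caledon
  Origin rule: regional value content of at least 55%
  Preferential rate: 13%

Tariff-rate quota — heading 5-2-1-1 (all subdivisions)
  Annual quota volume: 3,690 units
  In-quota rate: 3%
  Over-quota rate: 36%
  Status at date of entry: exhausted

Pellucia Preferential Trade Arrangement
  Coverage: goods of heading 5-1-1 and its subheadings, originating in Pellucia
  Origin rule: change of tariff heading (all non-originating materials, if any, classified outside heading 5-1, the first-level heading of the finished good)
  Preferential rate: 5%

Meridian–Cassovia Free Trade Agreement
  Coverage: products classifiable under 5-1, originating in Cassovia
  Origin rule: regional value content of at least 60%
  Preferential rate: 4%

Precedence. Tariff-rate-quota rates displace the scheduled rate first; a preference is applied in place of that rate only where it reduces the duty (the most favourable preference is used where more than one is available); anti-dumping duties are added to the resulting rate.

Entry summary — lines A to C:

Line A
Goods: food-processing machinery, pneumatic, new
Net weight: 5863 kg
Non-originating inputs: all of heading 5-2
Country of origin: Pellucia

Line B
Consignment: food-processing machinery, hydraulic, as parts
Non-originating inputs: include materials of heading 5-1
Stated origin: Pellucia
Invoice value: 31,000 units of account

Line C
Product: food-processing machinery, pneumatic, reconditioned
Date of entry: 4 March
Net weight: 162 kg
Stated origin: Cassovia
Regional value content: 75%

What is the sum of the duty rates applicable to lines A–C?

Line A: food-processing → 5-1; pneumatic → 5-1-1; new → 5-1-1-1. Scheduled 30%. Pellucia agreement on 5-1-1: CTH met → 5% available; preferential 5%. → 5%.
Line B: food-processing → 5-1; hydraulic → 5-1-2; as parts → 5-1-2-2. Scheduled 28%. Pellucia agreement on 5-1-1: 5-1-2-2 not covered. → 28%.
Line C: food-processing → 5-1; pneumatic → 5-1-1; reconditioned → 5-1-1-2. Scheduled 24%. Cassovia agreement on 5-1: RVC ≥ 60% → 4% available; preferential 4%; anti-dumping (Cassovia, 5-1): +30%; total 4% + 30% = 34%. → 34%.
Sum: 5% + 28% + 34% = 67%.

67%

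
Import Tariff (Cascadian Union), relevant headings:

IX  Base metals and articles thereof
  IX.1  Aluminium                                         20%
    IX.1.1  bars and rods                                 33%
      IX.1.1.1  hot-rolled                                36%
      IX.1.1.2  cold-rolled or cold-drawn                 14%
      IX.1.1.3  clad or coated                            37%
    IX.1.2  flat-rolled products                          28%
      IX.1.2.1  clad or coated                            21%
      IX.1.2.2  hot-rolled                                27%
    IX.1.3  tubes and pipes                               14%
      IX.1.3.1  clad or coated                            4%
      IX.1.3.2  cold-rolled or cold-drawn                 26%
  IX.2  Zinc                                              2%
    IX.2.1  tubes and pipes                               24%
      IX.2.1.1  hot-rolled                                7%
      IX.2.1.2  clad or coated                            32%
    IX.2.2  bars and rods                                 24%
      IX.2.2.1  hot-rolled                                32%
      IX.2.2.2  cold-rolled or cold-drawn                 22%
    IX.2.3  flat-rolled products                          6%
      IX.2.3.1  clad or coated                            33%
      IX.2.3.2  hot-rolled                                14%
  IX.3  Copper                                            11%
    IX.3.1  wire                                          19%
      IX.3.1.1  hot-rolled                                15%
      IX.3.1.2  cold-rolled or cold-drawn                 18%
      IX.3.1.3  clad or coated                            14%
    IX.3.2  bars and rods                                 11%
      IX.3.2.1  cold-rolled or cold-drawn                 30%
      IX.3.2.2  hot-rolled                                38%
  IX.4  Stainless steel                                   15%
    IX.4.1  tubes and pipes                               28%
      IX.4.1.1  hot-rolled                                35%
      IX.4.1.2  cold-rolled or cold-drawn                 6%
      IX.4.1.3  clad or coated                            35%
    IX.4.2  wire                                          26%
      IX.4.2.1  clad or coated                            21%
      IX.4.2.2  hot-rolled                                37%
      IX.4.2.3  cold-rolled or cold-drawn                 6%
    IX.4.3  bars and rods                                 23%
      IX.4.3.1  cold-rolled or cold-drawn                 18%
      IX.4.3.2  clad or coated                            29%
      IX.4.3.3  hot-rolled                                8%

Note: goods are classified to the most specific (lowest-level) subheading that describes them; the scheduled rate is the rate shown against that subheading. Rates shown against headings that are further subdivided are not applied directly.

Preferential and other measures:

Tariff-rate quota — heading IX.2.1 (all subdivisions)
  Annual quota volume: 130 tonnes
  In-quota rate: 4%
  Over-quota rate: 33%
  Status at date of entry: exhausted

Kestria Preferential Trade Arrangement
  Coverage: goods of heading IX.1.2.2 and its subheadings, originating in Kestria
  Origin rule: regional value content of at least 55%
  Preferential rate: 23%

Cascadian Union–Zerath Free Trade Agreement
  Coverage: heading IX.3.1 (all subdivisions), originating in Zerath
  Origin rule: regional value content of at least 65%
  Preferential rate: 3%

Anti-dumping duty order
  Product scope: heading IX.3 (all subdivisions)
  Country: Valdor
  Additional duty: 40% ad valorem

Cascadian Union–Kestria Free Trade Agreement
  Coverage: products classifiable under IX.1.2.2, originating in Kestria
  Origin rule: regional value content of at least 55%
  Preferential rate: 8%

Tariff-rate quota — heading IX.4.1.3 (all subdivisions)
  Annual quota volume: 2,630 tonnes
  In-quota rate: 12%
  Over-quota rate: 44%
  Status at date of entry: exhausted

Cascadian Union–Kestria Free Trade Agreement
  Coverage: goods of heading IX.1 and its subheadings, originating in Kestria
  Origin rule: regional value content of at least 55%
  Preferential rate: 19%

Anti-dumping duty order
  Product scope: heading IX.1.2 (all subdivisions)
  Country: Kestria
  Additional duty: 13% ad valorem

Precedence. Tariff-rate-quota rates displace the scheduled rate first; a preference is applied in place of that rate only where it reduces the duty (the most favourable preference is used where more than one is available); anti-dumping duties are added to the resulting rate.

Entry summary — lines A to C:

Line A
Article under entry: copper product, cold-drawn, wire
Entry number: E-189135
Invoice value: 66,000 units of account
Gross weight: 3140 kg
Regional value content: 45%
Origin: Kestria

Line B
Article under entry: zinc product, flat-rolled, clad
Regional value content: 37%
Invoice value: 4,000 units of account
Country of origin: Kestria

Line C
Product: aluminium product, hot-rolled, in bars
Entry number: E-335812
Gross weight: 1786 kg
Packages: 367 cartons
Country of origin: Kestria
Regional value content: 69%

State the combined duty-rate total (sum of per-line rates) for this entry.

Line A: copper → IX.3; wire → IX.3.1; cold-drawn → IX.3.1.2. Scheduled 18%. Kestria agreement on IX.1.2.2: IX.3.1.2 not covered; Kestria agreement on IX.1.2.2: IX.3.1.2 not covered; Kestria agreement on IX.1: IX.3.1.2 not covered. → 18%.
Line B: zinc → IX.2; flat-rolled → IX.2.3; clad → IX.2.3.1. Scheduled 33%. Kestria agreement on IX.1.2.2: IX.2.3.1 not covered; Kestria agreement on IX.1.2.2: IX.2.3.1 not covered; Kestria agreement on IX.1: IX.2.3.1 not covered. → 33%.
Line C: aluminium → IX.1; in bars → IX.1.1; hot-rolled → IX.1.1.1. Scheduled 36%. Kestria agreement on IX.1.2.2: IX.1.1.1 not covered; Kestria agreement on IX.1.2.2: IX.1.1.1 not covered; Kestria agreement on IX.1: RVC ≥ 55% → 19% available; preferential 19%. → 19%.
Sum: 18% + 33% + 19% = 70%.

70%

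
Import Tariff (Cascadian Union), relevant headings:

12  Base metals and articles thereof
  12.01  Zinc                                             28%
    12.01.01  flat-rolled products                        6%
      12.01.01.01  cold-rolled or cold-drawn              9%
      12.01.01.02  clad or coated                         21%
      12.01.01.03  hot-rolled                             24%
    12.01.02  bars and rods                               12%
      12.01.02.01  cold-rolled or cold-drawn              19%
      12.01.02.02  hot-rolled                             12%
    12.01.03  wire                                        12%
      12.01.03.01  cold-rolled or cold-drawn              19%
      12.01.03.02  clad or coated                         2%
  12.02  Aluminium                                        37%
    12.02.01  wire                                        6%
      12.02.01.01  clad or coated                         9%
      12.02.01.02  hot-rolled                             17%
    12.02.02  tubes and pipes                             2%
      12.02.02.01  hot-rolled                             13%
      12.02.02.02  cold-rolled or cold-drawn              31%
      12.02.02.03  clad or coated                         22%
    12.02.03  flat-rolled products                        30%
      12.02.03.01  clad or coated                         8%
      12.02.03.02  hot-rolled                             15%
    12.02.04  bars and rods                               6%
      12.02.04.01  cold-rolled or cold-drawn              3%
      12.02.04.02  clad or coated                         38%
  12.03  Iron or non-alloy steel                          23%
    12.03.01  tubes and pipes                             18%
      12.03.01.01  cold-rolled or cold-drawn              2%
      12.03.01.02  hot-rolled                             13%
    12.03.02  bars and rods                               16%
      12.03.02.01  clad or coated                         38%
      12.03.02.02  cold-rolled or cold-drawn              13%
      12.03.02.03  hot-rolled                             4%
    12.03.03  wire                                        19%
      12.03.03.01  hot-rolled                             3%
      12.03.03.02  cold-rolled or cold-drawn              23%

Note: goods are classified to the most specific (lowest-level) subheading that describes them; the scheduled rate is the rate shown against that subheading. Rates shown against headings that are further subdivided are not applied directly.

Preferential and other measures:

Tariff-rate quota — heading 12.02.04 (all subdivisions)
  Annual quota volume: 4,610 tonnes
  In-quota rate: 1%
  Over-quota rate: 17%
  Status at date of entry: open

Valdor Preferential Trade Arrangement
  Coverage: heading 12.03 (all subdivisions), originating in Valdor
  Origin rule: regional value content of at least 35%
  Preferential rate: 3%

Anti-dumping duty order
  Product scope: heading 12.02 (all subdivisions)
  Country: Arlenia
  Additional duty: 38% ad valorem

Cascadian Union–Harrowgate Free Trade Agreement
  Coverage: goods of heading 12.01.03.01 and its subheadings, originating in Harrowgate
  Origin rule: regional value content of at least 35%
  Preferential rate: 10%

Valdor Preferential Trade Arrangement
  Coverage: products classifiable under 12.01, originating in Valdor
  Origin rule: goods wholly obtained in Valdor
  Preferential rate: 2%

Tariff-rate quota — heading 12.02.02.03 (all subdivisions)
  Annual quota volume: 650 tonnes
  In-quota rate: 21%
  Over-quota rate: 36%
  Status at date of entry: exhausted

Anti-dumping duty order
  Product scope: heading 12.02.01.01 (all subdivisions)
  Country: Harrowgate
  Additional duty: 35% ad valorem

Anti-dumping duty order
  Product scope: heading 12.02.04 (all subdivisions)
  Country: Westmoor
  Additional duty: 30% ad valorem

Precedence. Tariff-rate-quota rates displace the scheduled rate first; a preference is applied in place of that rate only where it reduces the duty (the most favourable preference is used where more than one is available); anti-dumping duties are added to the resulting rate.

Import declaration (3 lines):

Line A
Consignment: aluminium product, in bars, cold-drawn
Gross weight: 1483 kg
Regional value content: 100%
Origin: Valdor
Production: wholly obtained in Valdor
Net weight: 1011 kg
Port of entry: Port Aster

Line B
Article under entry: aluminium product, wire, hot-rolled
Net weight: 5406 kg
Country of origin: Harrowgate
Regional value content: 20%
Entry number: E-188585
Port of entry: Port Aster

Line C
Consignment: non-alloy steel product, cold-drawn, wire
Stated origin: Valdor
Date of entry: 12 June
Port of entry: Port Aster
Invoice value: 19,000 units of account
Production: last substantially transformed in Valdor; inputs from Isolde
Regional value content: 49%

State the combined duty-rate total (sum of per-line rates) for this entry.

21%

Line A: aluminium → 12.02; in bars → 12.02.04; cold-drawn → 12.02.04.01. Scheduled 3%. quota on 12.02.04 open → in-quota 1%; Valdor agreement on 12.03: 12.02.04.01 not covered; Valdor agreement on 12.01: 12.02.04.01 not covered. → 1%.
Line B: aluminium → 12.02; wire → 12.02.01; hot-rolled → 12.02.01.02. Scheduled 17%. Harrowgate agreement on 12.01.03.01: 12.02.01.02 not covered. → 17%.
Line C: non-alloy steel → 12.03; wire → 12.03.03; cold-drawn → 12.03.03.02. Scheduled 23%. Valdor agreement on 12.03: RVC ≥ 35% → 3% available; Valdor agreement on 12.01: 12.03.03.02 not covered; preferential 3%. → 3%.
Sum: 1% + 17% + 3% = 21%.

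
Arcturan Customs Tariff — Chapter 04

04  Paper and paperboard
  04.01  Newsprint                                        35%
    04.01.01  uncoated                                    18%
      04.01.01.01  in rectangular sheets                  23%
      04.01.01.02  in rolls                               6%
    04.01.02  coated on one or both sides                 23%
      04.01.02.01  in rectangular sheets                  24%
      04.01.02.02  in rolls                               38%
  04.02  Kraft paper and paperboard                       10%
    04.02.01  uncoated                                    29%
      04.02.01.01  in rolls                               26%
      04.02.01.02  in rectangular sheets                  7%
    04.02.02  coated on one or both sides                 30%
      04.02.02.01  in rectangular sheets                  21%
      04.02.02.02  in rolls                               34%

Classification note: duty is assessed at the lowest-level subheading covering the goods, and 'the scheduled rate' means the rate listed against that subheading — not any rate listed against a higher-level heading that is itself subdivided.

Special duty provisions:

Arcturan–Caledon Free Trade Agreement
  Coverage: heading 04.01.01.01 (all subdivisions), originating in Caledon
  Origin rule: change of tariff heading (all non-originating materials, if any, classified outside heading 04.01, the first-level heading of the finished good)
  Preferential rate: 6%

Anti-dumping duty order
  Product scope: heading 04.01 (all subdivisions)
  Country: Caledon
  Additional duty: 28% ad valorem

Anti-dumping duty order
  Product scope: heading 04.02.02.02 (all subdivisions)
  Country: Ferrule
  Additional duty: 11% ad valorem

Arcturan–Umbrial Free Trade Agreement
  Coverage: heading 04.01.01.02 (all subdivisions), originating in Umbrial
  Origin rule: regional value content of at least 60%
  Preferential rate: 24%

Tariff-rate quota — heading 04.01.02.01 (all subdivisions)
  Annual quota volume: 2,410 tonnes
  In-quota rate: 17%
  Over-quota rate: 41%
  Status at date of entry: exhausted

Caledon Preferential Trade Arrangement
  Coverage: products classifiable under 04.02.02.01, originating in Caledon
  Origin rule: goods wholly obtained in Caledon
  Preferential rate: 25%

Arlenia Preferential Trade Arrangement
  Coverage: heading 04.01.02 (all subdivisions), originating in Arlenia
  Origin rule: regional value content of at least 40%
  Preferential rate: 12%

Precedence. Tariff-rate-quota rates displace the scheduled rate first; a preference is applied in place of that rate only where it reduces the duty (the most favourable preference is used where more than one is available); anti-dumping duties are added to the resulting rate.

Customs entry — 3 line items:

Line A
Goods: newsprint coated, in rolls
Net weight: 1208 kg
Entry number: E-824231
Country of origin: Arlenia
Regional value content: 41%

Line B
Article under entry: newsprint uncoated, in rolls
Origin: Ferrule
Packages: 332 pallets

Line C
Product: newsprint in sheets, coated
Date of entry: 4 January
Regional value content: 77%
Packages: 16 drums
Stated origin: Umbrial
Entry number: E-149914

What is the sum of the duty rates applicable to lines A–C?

Line A: newsprint → 04.01; coated → 04.01.02; in rolls → 04.01.02.02. Scheduled 38%. Arlenia agreement on 04.01.02: RVC ≥ 40% → 12% available; preferential 12%. → 12%.
Line B: newsprint → 04.01; uncoated → 04.01.01; in rolls → 04.01.01.02. Scheduled 6%. No special measure applies. → 6%.
Line C: newsprint → 04.01; coated → 04.01.02; in sheets → 04.01.02.01. Scheduled 24%. quota on 04.01.02.01 exhausted → over-quota 41%; Umbrial agreement on 04.01.01.02: 04.01.02.01 not covered. → 41%.
Sum: 12% + 6% + 41% = 59%.

59%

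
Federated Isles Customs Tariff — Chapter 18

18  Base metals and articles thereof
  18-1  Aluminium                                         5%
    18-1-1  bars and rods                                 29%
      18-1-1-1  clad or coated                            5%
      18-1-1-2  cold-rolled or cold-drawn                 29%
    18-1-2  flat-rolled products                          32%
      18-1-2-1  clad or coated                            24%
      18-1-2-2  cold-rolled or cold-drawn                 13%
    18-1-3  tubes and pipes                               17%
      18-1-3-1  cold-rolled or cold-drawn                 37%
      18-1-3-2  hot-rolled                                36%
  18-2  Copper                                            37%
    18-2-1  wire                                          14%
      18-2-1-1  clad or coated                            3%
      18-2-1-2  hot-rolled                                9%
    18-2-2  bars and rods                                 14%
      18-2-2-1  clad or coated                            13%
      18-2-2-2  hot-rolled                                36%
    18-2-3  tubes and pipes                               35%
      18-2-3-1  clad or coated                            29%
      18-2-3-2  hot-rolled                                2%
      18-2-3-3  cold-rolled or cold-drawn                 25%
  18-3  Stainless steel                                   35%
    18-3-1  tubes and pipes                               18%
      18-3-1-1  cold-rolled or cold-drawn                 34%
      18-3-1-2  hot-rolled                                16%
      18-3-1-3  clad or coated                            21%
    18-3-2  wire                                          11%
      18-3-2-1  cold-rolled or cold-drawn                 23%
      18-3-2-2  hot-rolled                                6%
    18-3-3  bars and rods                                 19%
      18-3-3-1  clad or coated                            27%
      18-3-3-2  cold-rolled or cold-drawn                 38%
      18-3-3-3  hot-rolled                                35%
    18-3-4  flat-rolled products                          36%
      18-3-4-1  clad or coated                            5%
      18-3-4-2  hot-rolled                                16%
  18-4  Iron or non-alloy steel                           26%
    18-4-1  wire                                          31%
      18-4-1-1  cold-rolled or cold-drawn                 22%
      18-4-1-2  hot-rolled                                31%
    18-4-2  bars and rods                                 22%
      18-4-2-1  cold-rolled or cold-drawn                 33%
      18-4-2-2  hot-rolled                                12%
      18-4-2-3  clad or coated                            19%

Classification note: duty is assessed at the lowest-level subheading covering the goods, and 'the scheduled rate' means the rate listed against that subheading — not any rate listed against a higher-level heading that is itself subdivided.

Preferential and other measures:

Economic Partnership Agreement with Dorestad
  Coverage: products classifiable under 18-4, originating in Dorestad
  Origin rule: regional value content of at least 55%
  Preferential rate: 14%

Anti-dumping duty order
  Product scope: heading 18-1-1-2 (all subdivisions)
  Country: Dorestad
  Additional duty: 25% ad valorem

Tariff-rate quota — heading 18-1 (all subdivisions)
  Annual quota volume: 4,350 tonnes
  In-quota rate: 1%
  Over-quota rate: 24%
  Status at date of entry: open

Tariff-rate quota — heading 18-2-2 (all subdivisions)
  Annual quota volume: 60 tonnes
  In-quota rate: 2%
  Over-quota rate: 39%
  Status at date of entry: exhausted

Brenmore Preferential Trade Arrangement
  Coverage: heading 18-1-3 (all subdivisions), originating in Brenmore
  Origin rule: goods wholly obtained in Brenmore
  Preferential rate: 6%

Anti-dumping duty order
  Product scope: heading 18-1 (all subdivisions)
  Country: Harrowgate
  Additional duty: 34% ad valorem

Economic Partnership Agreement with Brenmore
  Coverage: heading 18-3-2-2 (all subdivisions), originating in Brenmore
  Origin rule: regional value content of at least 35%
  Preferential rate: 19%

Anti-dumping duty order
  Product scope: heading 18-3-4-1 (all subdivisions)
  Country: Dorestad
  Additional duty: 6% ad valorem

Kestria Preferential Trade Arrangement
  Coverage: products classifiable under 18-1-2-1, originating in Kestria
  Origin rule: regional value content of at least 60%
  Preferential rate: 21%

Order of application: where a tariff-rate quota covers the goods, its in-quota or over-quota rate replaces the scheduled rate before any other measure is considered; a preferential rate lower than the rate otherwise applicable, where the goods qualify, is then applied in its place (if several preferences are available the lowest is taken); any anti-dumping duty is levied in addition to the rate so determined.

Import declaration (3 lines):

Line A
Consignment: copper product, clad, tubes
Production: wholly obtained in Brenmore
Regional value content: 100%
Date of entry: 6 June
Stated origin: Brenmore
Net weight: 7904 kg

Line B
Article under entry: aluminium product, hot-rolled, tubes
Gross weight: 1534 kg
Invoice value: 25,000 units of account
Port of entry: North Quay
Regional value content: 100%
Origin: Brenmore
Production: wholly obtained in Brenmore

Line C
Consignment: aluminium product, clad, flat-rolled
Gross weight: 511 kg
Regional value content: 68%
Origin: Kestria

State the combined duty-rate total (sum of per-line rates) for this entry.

31%

Line A: copper → 18-2; tubes → 18-2-3; clad → 18-2-3-1. Scheduled 29%. Brenmore agreement on 18-1-3: 18-2-3-1 not covered; Brenmore agreement on 18-3-2-2: 18-2-3-1 not covered. → 29%.
Line B: aluminium → 18-1; tubes → 18-1-3; hot-rolled → 18-1-3-2. Scheduled 36%. quota on 18-1 open → in-quota 1%; Brenmore agreement on 18-1-3: wholly obtained → 6% available; Brenmore agreement on 18-3-2-2: 18-1-3-2 not covered; preference 6% not lower than 1% → no reduction. → 1%.
Line C: aluminium → 18-1; flat-rolled → 18-1-2; clad → 18-1-2-1. Scheduled 24%. quota on 18-1 open → in-quota 1%; Kestria agreement on 18-1-2-1: RVC ≥ 60% → 21% available; preference 21% not lower than 1% → no reduction. → 1%.
Sum: 29% + 1% + 1% = 31%.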